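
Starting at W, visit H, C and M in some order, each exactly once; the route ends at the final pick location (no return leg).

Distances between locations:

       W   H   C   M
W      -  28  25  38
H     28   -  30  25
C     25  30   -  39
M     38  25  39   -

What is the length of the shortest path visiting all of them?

There are 3! = 6 possible orderings.
W - H - C - M: 28+30+39 = 97
W - H - M - C: 28+25+39 = 92
W - C - H - M: 25+30+25 = 80
W - C - M - H: 25+39+25 = 89
W - M - H - C: 38+25+30 = 93
W - M - C - H: 38+39+30 = 107
The minimum is 80.
One shortest path: W → C → H → M.

Minimum one-way distance = 80.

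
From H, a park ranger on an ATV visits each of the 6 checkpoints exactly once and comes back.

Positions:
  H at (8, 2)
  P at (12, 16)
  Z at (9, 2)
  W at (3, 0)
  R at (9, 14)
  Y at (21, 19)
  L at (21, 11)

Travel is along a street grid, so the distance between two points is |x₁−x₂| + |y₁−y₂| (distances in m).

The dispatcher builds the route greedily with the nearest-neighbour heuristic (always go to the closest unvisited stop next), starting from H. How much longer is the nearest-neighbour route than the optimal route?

Excess over optimum: 2 m.

From H: Z=1, W=7, R=13, P=18, L=22, Y=30 → choose Z (1).
From Z: W=8, R=12, P=17, L=21, Y=29 → choose W (8).
From W: R=20, P=25, L=29, Y=37 → choose R (20).
From R: P=5, L=15, Y=17 → choose P (5).
From P: Y=12, L=14 → choose Y (12).
From Y: L=8 → choose L (8).
NN route H → Z → W → R → P → Y → L → H costs 76.
Optimal: H → Z → R → P → Y → L → W → H costs 74 (by enumerating all 360 distinct tours).
Excess = 76 − 74 = 2.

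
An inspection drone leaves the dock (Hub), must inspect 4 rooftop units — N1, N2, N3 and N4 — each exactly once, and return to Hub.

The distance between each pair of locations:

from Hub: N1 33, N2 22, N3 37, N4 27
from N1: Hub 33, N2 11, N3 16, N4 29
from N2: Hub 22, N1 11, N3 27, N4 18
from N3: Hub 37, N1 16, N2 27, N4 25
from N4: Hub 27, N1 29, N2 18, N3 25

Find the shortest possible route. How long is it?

Hub→N1→N2→N3→N4→Hub: 33+11+27+25+27 = 123
Hub→N1→N2→N4→N3→Hub: 33+11+18+25+37 = 124
Hub→N1→N3→N2→N4→Hub: 33+16+27+18+27 = 121
Hub→N1→N3→N4→N2→Hub: 33+16+25+18+22 = 114
Hub→N1→N4→N2→N3→Hub: 33+29+18+27+37 = 144
Hub→N1→N4→N3→N2→Hub: 33+29+25+27+22 = 136
Hub→N2→N1→N3→N4→Hub: 22+11+16+25+27 = 101
Hub→N2→N1→N4→N3→Hub: 22+11+29+25+37 = 124
Hub→N2→N3→N1→N4→Hub: 22+27+16+29+27 = 121
Hub→N2→N4→N1→N3→Hub: 22+18+29+16+37 = 122
Hub→N3→N1→N2→N4→Hub: 37+16+11+18+27 = 109
Hub→N3→N2→N1→N4→Hub: 37+27+11+29+27 = 131
The minimum is 101.
One optimal route: Hub → N2 → N1 → N3 → N4 → Hub (or its reverse).

Minimum total distance: 101.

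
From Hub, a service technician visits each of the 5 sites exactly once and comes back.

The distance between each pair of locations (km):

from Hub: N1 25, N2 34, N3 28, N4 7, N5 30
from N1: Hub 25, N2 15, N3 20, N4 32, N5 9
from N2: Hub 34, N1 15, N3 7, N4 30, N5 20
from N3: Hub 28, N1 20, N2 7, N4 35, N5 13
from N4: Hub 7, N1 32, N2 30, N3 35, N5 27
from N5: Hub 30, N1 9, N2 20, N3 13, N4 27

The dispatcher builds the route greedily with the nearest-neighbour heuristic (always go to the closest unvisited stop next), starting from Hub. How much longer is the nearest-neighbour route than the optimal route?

Excess over optimum: 2 km.

Hub: N4=7, N1=25, N3=28, N5=30, N2=34 ⇒ N4
N4: N5=27, N2=30, N1=32, N3=35 ⇒ N5
N5: N1=9, N3=13, N2=20 ⇒ N1
N1: N2=15, N3=20 ⇒ N2
N2: N3=7 ⇒ N3
NN route Hub → N4 → N5 → N1 → N2 → N3 → Hub costs 93.
Optimal: Hub → N1 → N5 → N3 → N2 → N4 → Hub costs 91 (by enumerating all 60 distinct tours).
Excess = 93 − 91 = 2.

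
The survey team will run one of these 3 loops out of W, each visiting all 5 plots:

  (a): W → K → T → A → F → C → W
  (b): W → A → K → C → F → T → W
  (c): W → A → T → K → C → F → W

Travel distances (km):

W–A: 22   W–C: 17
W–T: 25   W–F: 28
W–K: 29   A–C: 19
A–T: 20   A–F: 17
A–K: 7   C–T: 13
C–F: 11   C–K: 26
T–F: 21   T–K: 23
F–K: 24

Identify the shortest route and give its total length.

112 km — (b) is the shortest.

(a): 29 + 23 + 20 + 17 + 11 + 17 = 117
(b): 22 + 7 + 26 + 11 + 21 + 25 = 112
(c): 22 + 20 + 23 + 26 + 11 + 28 = 130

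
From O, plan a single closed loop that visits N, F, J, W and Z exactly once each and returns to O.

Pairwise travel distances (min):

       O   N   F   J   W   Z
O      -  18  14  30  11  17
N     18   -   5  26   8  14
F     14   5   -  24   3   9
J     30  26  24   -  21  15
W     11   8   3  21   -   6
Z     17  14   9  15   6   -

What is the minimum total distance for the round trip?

Minimum total distance: 77 min.

There are 60 distinct closed tours to check (reversals are equivalent).
O → N → F → J → W → Z → O: 18+5+24+21+6+17 = 91
O → N → F → J → Z → W → O: 18+5+24+15+6+11 = 79
O → N → F → W → J → Z → O: 18+5+3+21+15+17 = 79
O → N → F → W → Z → J → O: 18+5+3+6+15+30 = 77
O → N → F → Z → J → W → O: 18+5+9+15+21+11 = 79
O → N → F → Z → W → J → O: 18+5+9+6+21+30 = 89
O → N → J → F → W → Z → O: 18+26+24+3+6+17 = 94
O → N → J → F → Z → W → O: 18+26+24+9+6+11 = 94
O → N → J → W → F → Z → O: 18+26+21+3+9+17 = 94
O → N → J → W → Z → F → O: 18+26+21+6+9+14 = 94
O → N → J → Z → F → W → O: 18+26+15+9+3+11 = 82
O → N → J → Z → W → F → O: 18+26+15+6+3+14 = 82
O → N → W → F → J → Z → O: 18+8+3+24+15+17 = 85
O → N → W → F → Z → J → O: 18+8+3+9+15+30 = 83
… (46 more)
The minimum is 77.
One optimal route: O → N → F → W → Z → J → O (or its reverse).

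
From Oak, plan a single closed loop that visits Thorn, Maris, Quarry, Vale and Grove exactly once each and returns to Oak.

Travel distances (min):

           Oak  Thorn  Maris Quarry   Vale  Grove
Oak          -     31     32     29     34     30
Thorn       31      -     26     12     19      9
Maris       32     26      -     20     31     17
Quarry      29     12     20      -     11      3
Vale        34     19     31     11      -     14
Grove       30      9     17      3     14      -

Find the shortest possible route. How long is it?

Minimum total distance: 113 min.

With 5 stops there are 5!/2 = 60 distinct round trips (a route and its reverse cost the same).
Oak → Thorn → Maris → Quarry → Vale → Grove → Oak: 31+26+20+11+14+30 = 132
Oak → Thorn → Maris → Quarry → Grove → Vale → Oak: 31+26+20+3+14+34 = 128
Oak → Thorn → Maris → Vale → Quarry → Grove → Oak: 31+26+31+11+3+30 = 132
Oak → Thorn → Maris → Vale → Grove → Quarry → Oak: 31+26+31+14+3+29 = 134
Oak → Thorn → Maris → Grove → Quarry → Vale → Oak: 31+26+17+3+11+34 = 122
Oak → Thorn → Maris → Grove → Vale → Quarry → Oak: 31+26+17+14+11+29 = 128
Oak → Thorn → Quarry → Maris → Vale → Grove → Oak: 31+12+20+31+14+30 = 138
Oak → Thorn → Quarry → Maris → Grove → Vale → Oak: 31+12+20+17+14+34 = 128
Oak → Thorn → Quarry → Vale → Maris → Grove → Oak: 31+12+11+31+17+30 = 132
Oak → Thorn → Quarry → Vale → Grove → Maris → Oak: 31+12+11+14+17+32 = 117
Oak → Thorn → Quarry → Grove → Maris → Vale → Oak: 31+12+3+17+31+34 = 128
Oak → Thorn → Quarry → Grove → Vale → Maris → Oak: 31+12+3+14+31+32 = 123
Oak → Thorn → Vale → Maris → Quarry → Grove → Oak: 31+19+31+20+3+30 = 134
Oak → Thorn → Vale → Maris → Grove → Quarry → Oak: 31+19+31+17+3+29 = 130
… (46 more)
Oak → Thorn → Vale → Quarry → Grove → Maris → Oak: 31+19+11+3+17+32 = 113  ← best
The minimum is 113.
One optimal route: Oak → Thorn → Vale → Quarry → Grove → Maris → Oak (or its reverse).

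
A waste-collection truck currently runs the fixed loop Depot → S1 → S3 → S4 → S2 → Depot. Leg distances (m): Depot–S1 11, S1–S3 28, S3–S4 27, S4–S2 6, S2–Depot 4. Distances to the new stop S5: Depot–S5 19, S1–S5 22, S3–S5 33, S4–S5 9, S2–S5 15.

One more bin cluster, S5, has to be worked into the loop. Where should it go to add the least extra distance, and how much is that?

Insertion cost between consecutive stops i–j is d(i,S5) + d(S5,j) − d(i,j):
  between Depot and S1: 19 + 22 − 11 = 30
  between S1 and S3: 22 + 33 − 28 = 27
  between S3 and S4: 33 + 9 − 27 = 15
  between S4 and S2: 9 + 15 − 6 = 18
  between S2 and Depot: 15 + 19 − 4 = 30
Cheapest insertion is between S3 and S4, adding 15.
New total = 76 + 15 = 91.

+15 m — insert S5 between S3 and S4.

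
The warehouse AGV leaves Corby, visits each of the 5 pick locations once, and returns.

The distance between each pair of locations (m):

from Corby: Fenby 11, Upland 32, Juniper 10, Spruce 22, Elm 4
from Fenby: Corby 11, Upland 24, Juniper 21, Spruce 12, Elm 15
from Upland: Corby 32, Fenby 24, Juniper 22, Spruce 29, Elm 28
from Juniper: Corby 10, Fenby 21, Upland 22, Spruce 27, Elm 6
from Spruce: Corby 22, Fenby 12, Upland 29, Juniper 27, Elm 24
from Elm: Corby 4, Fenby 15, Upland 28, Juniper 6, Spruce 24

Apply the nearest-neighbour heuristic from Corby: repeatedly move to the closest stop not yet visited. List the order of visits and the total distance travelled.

Total distance 104 m via the nearest-neighbour route Corby → Elm → Juniper → Fenby → Spruce → Upland → Corby.

At Corby the remaining stops are Elm 4, Juniper 10, Fenby 11, Spruce 22, Upland 32; go to Elm.
At Elm the remaining stops are Juniper 6, Fenby 15, Spruce 24, Upland 28; go to Juniper.
At Juniper the remaining stops are Fenby 21, Upland 22, Spruce 27; go to Fenby.
At Fenby the remaining stops are Spruce 12, Upland 24; go to Spruce.
At Spruce the remaining stops are Upland 29; go to Upland.
Return Upland→Corby: 32.
Total = 4 + 6 + 21 + 12 + 29 + 32 = 104.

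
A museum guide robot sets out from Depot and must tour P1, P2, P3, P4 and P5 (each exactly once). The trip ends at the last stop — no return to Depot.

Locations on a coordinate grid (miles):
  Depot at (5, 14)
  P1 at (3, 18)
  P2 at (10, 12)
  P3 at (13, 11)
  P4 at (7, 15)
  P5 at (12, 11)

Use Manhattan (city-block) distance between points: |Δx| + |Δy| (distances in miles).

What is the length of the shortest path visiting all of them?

23 miles — the minimum one-way total.

There are 5! = 120 possible orderings.
Depot - P1 - P2 - P3 - P4 - P5: 6+13+4+10+9 = 42
Depot - P1 - P2 - P3 - P5 - P4: 6+13+4+1+9 = 33
Depot - P1 - P2 - P4 - P3 - P5: 6+13+6+10+1 = 36
Depot - P1 - P2 - P4 - P5 - P3: 6+13+6+9+1 = 35
Depot - P1 - P2 - P5 - P3 - P4: 6+13+3+1+10 = 33
Depot - P1 - P2 - P5 - P4 - P3: 6+13+3+9+10 = 41
Depot - P1 - P3 - P2 - P4 - P5: 6+17+4+6+9 = 42
Depot - P1 - P3 - P2 - P5 - P4: 6+17+4+3+9 = 39
Depot - P1 - P3 - P4 - P2 - P5: 6+17+10+6+3 = 42
Depot - P1 - P3 - P4 - P5 - P2: 6+17+10+9+3 = 45
Depot - P1 - P3 - P5 - P2 - P4: 6+17+1+3+6 = 33
Depot - P1 - P3 - P5 - P4 - P2: 6+17+1+9+6 = 39
Depot - P1 - P4 - P2 - P3 - P5: 6+7+6+4+1 = 24
Depot - P1 - P4 - P2 - P5 - P3: 6+7+6+3+1 = 23
… (106 more)
The minimum is 23.
One shortest path: Depot → P1 → P4 → P2 → P5 → P3.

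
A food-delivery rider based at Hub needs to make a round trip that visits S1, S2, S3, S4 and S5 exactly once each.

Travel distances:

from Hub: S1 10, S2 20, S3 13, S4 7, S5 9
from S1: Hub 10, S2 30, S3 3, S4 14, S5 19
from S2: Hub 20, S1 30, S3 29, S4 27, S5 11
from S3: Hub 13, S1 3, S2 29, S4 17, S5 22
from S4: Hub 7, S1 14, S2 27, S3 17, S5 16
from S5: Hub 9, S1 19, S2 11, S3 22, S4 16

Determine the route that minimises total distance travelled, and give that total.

Hub → S1 → S2 → S3 → S4 → S5 → Hub: 10+30+29+17+16+9 = 111
Hub → S1 → S2 → S3 → S5 → S4 → Hub: 10+30+29+22+16+7 = 114
Hub → S1 → S2 → S4 → S3 → S5 → Hub: 10+30+27+17+22+9 = 115
Hub → S1 → S2 → S4 → S5 → S3 → Hub: 10+30+27+16+22+13 = 118
Hub → S1 → S2 → S5 → S3 → S4 → Hub: 10+30+11+22+17+7 = 97
Hub → S1 → S2 → S5 → S4 → S3 → Hub: 10+30+11+16+17+13 = 97
Hub → S1 → S3 → S2 → S4 → S5 → Hub: 10+3+29+27+16+9 = 94
Hub → S1 → S3 → S2 → S5 → S4 → Hub: 10+3+29+11+16+7 = 76
Hub → S1 → S3 → S4 → S2 → S5 → Hub: 10+3+17+27+11+9 = 77
Hub → S1 → S3 → S4 → S5 → S2 → Hub: 10+3+17+16+11+20 = 77
Hub → S1 → S3 → S5 → S2 → S4 → Hub: 10+3+22+11+27+7 = 80
Hub → S1 → S3 → S5 → S4 → S2 → Hub: 10+3+22+16+27+20 = 98
Hub → S1 → S4 → S2 → S3 → S5 → Hub: 10+14+27+29+22+9 = 111
Hub → S1 → S4 → S2 → S5 → S3 → Hub: 10+14+27+11+22+13 = 97
… (46 more)
Hub → S4 → S1 → S3 → S2 → S5 → Hub: 7+14+3+29+11+9 = 73  ← best
The minimum is 73.
One optimal route: Hub → S4 → S1 → S3 → S2 → S5 → Hub (or its reverse).

73 — the shortest possible round trip.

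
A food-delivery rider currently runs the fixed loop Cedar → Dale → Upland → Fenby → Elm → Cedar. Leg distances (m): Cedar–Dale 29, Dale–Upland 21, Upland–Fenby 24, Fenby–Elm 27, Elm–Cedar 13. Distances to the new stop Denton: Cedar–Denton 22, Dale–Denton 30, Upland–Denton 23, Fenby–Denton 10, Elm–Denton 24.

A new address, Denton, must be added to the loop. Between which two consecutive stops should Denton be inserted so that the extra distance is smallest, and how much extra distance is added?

+7 m — insert Denton between Fenby and Elm.

Insertion cost between consecutive stops i–j is d(i,Denton) + d(Denton,j) − d(i,j):
  between Cedar and Dale: 22 + 30 − 29 = 23
  between Dale and Upland: 30 + 23 − 21 = 32
  between Upland and Fenby: 23 + 10 − 24 = 9
  between Fenby and Elm: 10 + 24 − 27 = 7
  between Elm and Cedar: 24 + 22 − 13 = 33
Cheapest insertion is between Fenby and Elm, adding 7.
New total = 114 + 7 = 121.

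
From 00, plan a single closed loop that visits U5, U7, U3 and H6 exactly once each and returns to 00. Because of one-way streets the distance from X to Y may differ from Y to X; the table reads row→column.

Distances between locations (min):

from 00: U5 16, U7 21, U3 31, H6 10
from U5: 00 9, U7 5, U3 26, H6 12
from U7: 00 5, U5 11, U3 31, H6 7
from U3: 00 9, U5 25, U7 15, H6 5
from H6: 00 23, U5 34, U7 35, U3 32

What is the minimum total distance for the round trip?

Shortest round trip = 69 min.

00→U5→U7→U3→H6→00: 16+5+31+5+23 = 80
00→U5→U7→H6→U3→00: 16+5+7+32+9 = 69
00→U5→U3→U7→H6→00: 16+26+15+7+23 = 87
00→U5→U3→H6→U7→00: 16+26+5+35+5 = 87
00→U5→H6→U7→U3→00: 16+12+35+31+9 = 103
00→U5→H6→U3→U7→00: 16+12+32+15+5 = 80
00→U7→U5→U3→H6→00: 21+11+26+5+23 = 86
00→U7→U5→H6→U3→00: 21+11+12+32+9 = 85
00→U7→U3→U5→H6→00: 21+31+25+12+23 = 112
00→U7→U3→H6→U5→00: 21+31+5+34+9 = 100
00→U7→H6→U5→U3→00: 21+7+34+26+9 = 97
00→U7→H6→U3→U5→00: 21+7+32+25+9 = 94
00→U3→U5→U7→H6→00: 31+25+5+7+23 = 91
00→U3→U5→H6→U7→00: 31+25+12+35+5 = 108
… (10 more)
The minimum is 69.
One optimal route: 00 → U5 → U7 → H6 → U3 → 00.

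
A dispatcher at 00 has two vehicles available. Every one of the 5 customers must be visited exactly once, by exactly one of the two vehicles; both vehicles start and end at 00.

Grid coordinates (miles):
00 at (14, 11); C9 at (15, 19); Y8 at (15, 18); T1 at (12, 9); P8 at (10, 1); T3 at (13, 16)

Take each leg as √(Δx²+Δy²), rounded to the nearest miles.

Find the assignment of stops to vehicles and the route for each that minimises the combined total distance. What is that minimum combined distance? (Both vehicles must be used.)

Minimum combined distance: 39 miles.

Check every non-empty split of the stops between the two vehicles; for each half take its own optimal tour:
  {C9} + {Y8, T1, P8, T3}: 16 + 36 = 52
  {Y8} + {C9, T1, P8, T3}: 14 + 38 = 52
  {C9, Y8} + {T1, P8, T3}: 16 + 31 = 47
  {T1} + {C9, Y8, P8, T3}: 6 + 38 = 44
  {C9, T1} + {Y8, P8, T3}: 21 + 36 = 57
  {Y8, T1} + {C9, P8, T3}: 19 + 38 = 57
  … (15 splits in total)
  {T1, P8} + {C9, Y8, T3}: 22 + 17 = 39  ← best
Best: vehicle 1 00 → T1 → P8 → 00 = 22; vehicle 2 00 → C9 → Y8 → T3 → 00 = 17; combined 39.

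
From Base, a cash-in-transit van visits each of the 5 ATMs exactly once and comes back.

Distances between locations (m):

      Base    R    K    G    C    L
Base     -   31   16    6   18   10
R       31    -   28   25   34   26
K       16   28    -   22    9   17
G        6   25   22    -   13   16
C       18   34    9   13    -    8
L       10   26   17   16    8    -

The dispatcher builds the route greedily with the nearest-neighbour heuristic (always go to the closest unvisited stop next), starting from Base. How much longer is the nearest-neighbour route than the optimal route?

17 m longer than the optimal tour.

From Base: G=6, L=10, K=16, C=18, R=31 → choose G (6).
From G: C=13, L=16, K=22, R=25 → choose C (13).
From C: L=8, K=9, R=34 → choose L (8).
From L: K=17, R=26 → choose K (17).
From K: R=28 → choose R (28).
NN route Base → G → C → L → K → R → Base costs 103.
Optimal: Base → G → R → K → C → L → Base costs 86 (by enumerating all 60 distinct tours).
Excess = 103 − 86 = 17.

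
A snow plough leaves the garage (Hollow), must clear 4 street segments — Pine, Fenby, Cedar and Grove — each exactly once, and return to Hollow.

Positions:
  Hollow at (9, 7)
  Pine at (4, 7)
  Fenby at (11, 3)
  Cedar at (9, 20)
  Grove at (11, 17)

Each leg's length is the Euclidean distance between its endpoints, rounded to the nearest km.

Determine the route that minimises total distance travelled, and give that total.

Minimum total distance: 40 km.

With 4 stops there are 4!/2 = 12 distinct round trips (a route and its reverse cost the same).
Hollow→Pine→Fenby→Cedar→Grove→Hollow: 5+8+17+4+10 = 44
Hollow→Pine→Fenby→Grove→Cedar→Hollow: 5+8+14+4+13 = 44
Hollow→Pine→Cedar→Fenby→Grove→Hollow: 5+14+17+14+10 = 60
Hollow→Pine→Cedar→Grove→Fenby→Hollow: 5+14+4+14+4 = 41
Hollow→Pine→Grove→Fenby→Cedar→Hollow: 5+12+14+17+13 = 61
Hollow→Pine→Grove→Cedar→Fenby→Hollow: 5+12+4+17+4 = 42
Hollow→Fenby→Pine→Cedar→Grove→Hollow: 4+8+14+4+10 = 40
Hollow→Fenby→Pine→Grove→Cedar→Hollow: 4+8+12+4+13 = 41
Hollow→Fenby→Cedar→Pine→Grove→Hollow: 4+17+14+12+10 = 57
Hollow→Fenby→Grove→Pine→Cedar→Hollow: 4+14+12+14+13 = 57
Hollow→Cedar→Pine→Fenby→Grove→Hollow: 13+14+8+14+10 = 59
Hollow→Cedar→Fenby→Pine→Grove→Hollow: 13+17+8+12+10 = 60
The minimum is 40.
One optimal route: Hollow → Fenby → Pine → Cedar → Grove → Hollow (or its reverse).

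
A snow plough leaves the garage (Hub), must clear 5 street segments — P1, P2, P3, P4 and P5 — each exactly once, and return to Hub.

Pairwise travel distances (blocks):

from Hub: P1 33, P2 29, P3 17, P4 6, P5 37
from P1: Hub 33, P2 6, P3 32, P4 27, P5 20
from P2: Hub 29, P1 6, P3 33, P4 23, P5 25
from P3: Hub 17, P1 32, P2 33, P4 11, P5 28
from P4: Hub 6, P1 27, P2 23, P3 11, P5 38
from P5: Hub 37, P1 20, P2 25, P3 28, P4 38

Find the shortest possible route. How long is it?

There are 60 distinct closed tours to check (reversals are equivalent).
Hub → P1 → P2 → P3 → P4 → P5 → Hub: 33+6+33+11+38+37 = 158
Hub → P1 → P2 → P3 → P5 → P4 → Hub: 33+6+33+28+38+6 = 144
Hub → P1 → P2 → P4 → P3 → P5 → Hub: 33+6+23+11+28+37 = 138
Hub → P1 → P2 → P4 → P5 → P3 → Hub: 33+6+23+38+28+17 = 145
Hub → P1 → P2 → P5 → P3 → P4 → Hub: 33+6+25+28+11+6 = 109
Hub → P1 → P2 → P5 → P4 → P3 → Hub: 33+6+25+38+11+17 = 130
Hub → P1 → P3 → P2 → P4 → P5 → Hub: 33+32+33+23+38+37 = 196
Hub → P1 → P3 → P2 → P5 → P4 → Hub: 33+32+33+25+38+6 = 167
Hub → P1 → P3 → P4 → P2 → P5 → Hub: 33+32+11+23+25+37 = 161
Hub → P1 → P3 → P4 → P5 → P2 → Hub: 33+32+11+38+25+29 = 168
Hub → P1 → P3 → P5 → P2 → P4 → Hub: 33+32+28+25+23+6 = 147
Hub → P1 → P3 → P5 → P4 → P2 → Hub: 33+32+28+38+23+29 = 183
Hub → P1 → P4 → P2 → P3 → P5 → Hub: 33+27+23+33+28+37 = 181
Hub → P1 → P4 → P2 → P5 → P3 → Hub: 33+27+23+25+28+17 = 153
… (46 more)
Hub → P2 → P1 → P5 → P3 → P4 → Hub: 29+6+20+28+11+6 = 100  ← best
The minimum is 100.
One optimal route: Hub → P2 → P1 → P5 → P3 → P4 → Hub (or its reverse).

Shortest round trip = 100 blocks.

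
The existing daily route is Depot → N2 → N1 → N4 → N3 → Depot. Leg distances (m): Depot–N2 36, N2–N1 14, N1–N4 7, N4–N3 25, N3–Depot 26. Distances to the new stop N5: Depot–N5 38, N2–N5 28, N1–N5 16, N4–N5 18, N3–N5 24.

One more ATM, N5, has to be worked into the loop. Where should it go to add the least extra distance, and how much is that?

Insertion cost between consecutive stops i–j is d(i,N5) + d(N5,j) − d(i,j):
  between Depot and N2: 38 + 28 − 36 = 30
  between N2 and N1: 28 + 16 − 14 = 30
  between N1 and N4: 16 + 18 − 7 = 27
  between N4 and N3: 18 + 24 − 25 = 17
  between N3 and Depot: 24 + 38 − 26 = 36
Cheapest insertion is between N4 and N3, adding 17.
New total = 108 + 17 = 125.

Adding 17 m by placing N5 on the N4–N3 leg.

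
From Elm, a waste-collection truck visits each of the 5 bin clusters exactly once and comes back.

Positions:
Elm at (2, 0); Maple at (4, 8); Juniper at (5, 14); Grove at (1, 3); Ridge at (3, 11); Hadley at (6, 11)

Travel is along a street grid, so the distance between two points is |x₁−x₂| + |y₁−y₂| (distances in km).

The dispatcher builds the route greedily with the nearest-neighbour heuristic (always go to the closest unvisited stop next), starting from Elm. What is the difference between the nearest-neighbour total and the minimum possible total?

Elm: Grove=4, Maple=10, Ridge=12, Hadley=15, Juniper=17 ⇒ Grove
Grove: Maple=8, Ridge=10, Hadley=13, Juniper=15 ⇒ Maple
Maple: Ridge=4, Hadley=5, Juniper=7 ⇒ Ridge
Ridge: Hadley=3, Juniper=5 ⇒ Hadley
Hadley: Juniper=4 ⇒ Juniper
NN route Elm → Grove → Maple → Ridge → Hadley → Juniper → Elm costs 40.
Optimal: Elm → Maple → Juniper → Hadley → Ridge → Grove → Elm costs 38 (by enumerating all 60 distinct tours).
Excess = 40 − 38 = 2.

The nearest-neighbour route is 2 km longer than optimal.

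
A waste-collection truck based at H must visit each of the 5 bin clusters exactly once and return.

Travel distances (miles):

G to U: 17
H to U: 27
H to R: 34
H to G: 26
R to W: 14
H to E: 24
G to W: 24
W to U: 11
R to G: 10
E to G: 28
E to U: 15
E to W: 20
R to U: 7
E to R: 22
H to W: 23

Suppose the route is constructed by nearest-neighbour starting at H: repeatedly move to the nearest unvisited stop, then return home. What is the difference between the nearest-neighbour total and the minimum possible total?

H: W=23, E=24, G=26, U=27, R=34 ⇒ W
W: U=11, R=14, E=20, G=24 ⇒ U
U: R=7, E=15, G=17 ⇒ R
R: G=10, E=22 ⇒ G
G: E=28 ⇒ E
NN route H → W → U → R → G → E → H costs 103.
Optimal: H → E → W → U → R → G → H costs 98 (by enumerating all 60 distinct tours).
Excess = 103 − 98 = 5.

Excess over optimum: 5 miles.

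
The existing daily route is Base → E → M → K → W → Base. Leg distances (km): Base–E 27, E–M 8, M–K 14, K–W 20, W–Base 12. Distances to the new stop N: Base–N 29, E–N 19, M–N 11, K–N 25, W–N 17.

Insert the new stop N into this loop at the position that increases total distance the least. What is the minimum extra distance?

+21 km — insert N between Base and E.

Insertion cost between consecutive stops i–j is d(i,N) + d(N,j) − d(i,j):
  between Base and E: 29 + 19 − 27 = 21
  between E and M: 19 + 11 − 8 = 22
  between M and K: 11 + 25 − 14 = 22
  between K and W: 25 + 17 − 20 = 22
  between W and Base: 17 + 29 − 12 = 34
Cheapest insertion is between Base and E, adding 21.
New total = 81 + 21 = 102.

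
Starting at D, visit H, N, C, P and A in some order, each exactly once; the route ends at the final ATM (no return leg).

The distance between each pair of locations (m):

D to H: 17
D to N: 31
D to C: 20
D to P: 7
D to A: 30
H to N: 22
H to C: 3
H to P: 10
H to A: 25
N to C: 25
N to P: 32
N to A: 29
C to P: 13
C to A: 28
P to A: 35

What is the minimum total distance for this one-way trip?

Shortest open route: 74 m.

There are 5! = 120 possible orderings.
D - H - N - C - P - A: 17+22+25+13+35 = 112
D - H - N - C - A - P: 17+22+25+28+35 = 127
D - H - N - P - C - A: 17+22+32+13+28 = 112
D - H - N - P - A - C: 17+22+32+35+28 = 134
D - H - N - A - C - P: 17+22+29+28+13 = 109
D - H - N - A - P - C: 17+22+29+35+13 = 116
D - H - C - N - P - A: 17+3+25+32+35 = 112
D - H - C - N - A - P: 17+3+25+29+35 = 109
D - H - C - P - N - A: 17+3+13+32+29 = 94
D - H - C - P - A - N: 17+3+13+35+29 = 97
D - H - C - A - N - P: 17+3+28+29+32 = 109
D - H - C - A - P - N: 17+3+28+35+32 = 115
D - H - P - N - C - A: 17+10+32+25+28 = 112
D - H - P - N - A - C: 17+10+32+29+28 = 116
… (106 more)
D - P - H - C - N - A: 7+10+3+25+29 = 74  ← best
The minimum is 74.
One shortest path: D → P → H → C → N → A.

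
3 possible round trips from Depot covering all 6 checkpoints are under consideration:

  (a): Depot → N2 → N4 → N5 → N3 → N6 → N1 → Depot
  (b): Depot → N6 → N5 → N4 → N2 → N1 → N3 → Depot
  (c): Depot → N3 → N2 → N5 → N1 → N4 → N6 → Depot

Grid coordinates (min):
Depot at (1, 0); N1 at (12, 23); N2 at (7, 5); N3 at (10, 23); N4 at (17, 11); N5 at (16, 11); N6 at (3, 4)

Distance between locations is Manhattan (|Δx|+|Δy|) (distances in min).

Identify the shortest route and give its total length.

100 min — (b) is the shortest.

(a): 11 + 16 + 1 + 18 + 26 + 28 + 34 = 134
(b): 6 + 20 + 1 + 16 + 23 + 2 + 32 = 100
(c): 32 + 21 + 15 + 16 + 17 + 21 + 6 = 128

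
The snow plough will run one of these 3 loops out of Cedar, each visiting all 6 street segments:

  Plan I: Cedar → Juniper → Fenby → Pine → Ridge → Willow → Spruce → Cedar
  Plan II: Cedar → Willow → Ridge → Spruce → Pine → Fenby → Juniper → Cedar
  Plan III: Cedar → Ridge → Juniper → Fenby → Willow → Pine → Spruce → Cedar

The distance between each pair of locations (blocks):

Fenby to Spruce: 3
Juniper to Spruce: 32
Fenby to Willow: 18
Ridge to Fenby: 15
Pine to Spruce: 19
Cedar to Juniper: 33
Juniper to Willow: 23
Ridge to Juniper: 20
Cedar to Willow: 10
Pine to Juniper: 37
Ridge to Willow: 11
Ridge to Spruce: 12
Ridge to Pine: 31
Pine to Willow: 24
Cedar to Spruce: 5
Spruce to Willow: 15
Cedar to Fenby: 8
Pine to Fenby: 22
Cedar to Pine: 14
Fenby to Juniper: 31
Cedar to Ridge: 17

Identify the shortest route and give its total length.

Plan I: 33 + 31 + 22 + 31 + 11 + 15 + 5 = 148
Plan II: 10 + 11 + 12 + 19 + 22 + 31 + 33 = 138
Plan III: 17 + 20 + 31 + 18 + 24 + 19 + 5 = 134

Shortest is Plan III, total 134 blocks.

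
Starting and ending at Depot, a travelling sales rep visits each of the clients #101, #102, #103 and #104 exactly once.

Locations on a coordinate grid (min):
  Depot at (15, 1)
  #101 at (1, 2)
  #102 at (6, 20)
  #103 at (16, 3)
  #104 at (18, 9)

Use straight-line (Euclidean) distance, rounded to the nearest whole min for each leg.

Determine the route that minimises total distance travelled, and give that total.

57 min — the shortest possible round trip.

There are 12 distinct closed tours to check (reversals are equivalent).
Depot → #101 → #102 → #103 → #104 → Depot: 14+19+20+6+9 = 68
Depot → #101 → #102 → #104 → #103 → Depot: 14+19+16+6+2 = 57
Depot → #101 → #103 → #102 → #104 → Depot: 14+15+20+16+9 = 74
Depot → #101 → #103 → #104 → #102 → Depot: 14+15+6+16+21 = 72
Depot → #101 → #104 → #102 → #103 → Depot: 14+18+16+20+2 = 70
Depot → #101 → #104 → #103 → #102 → Depot: 14+18+6+20+21 = 79
Depot → #102 → #101 → #103 → #104 → Depot: 21+19+15+6+9 = 70
Depot → #102 → #101 → #104 → #103 → Depot: 21+19+18+6+2 = 66
Depot → #102 → #103 → #101 → #104 → Depot: 21+20+15+18+9 = 83
Depot → #102 → #104 → #101 → #103 → Depot: 21+16+18+15+2 = 72
Depot → #103 → #101 → #102 → #104 → Depot: 2+15+19+16+9 = 61
Depot → #103 → #102 → #101 → #104 → Depot: 2+20+19+18+9 = 68
The minimum is 57.
One optimal route: Depot → #101 → #102 → #104 → #103 → Depot (or its reverse).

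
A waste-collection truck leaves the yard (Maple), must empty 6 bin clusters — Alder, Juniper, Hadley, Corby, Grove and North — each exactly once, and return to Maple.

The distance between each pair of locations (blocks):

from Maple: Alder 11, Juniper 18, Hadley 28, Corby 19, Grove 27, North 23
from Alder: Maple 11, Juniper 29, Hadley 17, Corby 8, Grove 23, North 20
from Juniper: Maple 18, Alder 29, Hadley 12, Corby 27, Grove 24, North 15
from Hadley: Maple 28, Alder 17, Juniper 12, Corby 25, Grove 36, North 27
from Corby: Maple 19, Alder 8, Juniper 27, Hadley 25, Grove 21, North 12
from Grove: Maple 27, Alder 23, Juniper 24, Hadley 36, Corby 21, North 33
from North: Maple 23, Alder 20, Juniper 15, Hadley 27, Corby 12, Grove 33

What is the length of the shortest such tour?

Maple - Alder - Juniper - Hadley - Corby - Grove - North - Maple: 11+29+12+25+21+33+23 = 154
Maple - Alder - Juniper - Hadley - Corby - North - Grove - Maple: 11+29+12+25+12+33+27 = 149
Maple - Alder - Juniper - Hadley - Grove - Corby - North - Maple: 11+29+12+36+21+12+23 = 144
Maple - Alder - Juniper - Hadley - Grove - North - Corby - Maple: 11+29+12+36+33+12+19 = 152
Maple - Alder - Juniper - Hadley - North - Corby - Grove - Maple: 11+29+12+27+12+21+27 = 139
Maple - Alder - Juniper - Hadley - North - Grove - Corby - Maple: 11+29+12+27+33+21+19 = 152
Maple - Alder - Juniper - Corby - Hadley - Grove - North - Maple: 11+29+27+25+36+33+23 = 184
Maple - Alder - Juniper - Corby - Hadley - North - Grove - Maple: 11+29+27+25+27+33+27 = 179
… (352 more)
Maple - Alder - Hadley - Juniper - North - Corby - Grove - Maple: 11+17+12+15+12+21+27 = 115  ← best
The minimum is 115.
One optimal route: Maple → Alder → Hadley → Juniper → North → Corby → Grove → Maple (or its reverse).

Shortest round trip = 115 blocks.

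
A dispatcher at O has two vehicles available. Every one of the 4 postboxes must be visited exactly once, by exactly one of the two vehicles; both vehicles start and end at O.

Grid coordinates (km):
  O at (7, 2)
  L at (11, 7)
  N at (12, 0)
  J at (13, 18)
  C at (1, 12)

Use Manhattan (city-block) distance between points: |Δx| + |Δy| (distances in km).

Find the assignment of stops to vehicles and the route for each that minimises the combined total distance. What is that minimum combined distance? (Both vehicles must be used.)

Check every non-empty split of the stops between the two vehicles; for each half take its own optimal tour:
  {L} + {N, J, C}: 18 + 60 = 78
  {N} + {L, J, C}: 14 + 56 = 70
  {L, N} + {J, C}: 24 + 56 = 80
  {J} + {L, N, C}: 44 + 46 = 90
  {L, J} + {N, C}: 44 + 46 = 90
  {N, J} + {L, C}: 48 + 40 = 88
  … (7 splits in total)
Best: vehicle 1 O → N → O = 14; vehicle 2 O → L → J → C → O = 56; combined 70.

70 km — the smallest possible combined total.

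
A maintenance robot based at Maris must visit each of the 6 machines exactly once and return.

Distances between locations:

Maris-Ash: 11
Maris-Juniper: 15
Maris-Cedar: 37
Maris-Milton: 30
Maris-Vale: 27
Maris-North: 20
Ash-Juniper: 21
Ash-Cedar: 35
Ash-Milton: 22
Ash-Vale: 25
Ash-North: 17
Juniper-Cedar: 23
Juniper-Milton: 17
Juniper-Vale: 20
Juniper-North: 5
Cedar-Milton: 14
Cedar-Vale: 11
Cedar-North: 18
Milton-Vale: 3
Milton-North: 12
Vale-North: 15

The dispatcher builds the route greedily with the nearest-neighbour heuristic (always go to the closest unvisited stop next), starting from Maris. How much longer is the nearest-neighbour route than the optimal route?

Excess over optimum: 16.

Maris: Ash=11, Juniper=15, North=20, Vale=27, Milton=30, Cedar=37 ⇒ Ash
Ash: North=17, Juniper=21, Milton=22, Vale=25, Cedar=35 ⇒ North
North: Juniper=5, Milton=12, Vale=15, Cedar=18 ⇒ Juniper
Juniper: Milton=17, Vale=20, Cedar=23 ⇒ Milton
Milton: Vale=3, Cedar=14 ⇒ Vale
Vale: Cedar=11 ⇒ Cedar
NN route Maris → Ash → North → Juniper → Milton → Vale → Cedar → Maris costs 101.
Optimal: Maris → Ash → Milton → Vale → Cedar → North → Juniper → Maris costs 85 (by enumerating all 360 distinct tours).
Excess = 101 − 85 = 16.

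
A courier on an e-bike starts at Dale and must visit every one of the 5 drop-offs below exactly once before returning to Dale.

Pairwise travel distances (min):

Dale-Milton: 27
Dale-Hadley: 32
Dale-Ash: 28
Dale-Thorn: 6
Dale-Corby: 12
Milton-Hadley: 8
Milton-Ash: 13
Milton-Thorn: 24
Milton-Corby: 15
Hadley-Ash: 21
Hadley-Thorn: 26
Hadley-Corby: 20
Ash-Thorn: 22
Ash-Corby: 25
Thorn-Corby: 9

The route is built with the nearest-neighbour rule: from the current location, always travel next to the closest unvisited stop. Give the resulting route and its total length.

Total distance 87 min via the nearest-neighbour route Dale → Thorn → Corby → Milton → Hadley → Ash → Dale.

Dale → [Thorn:6 / Corby:12 / Milton:27 / Ash:28 / Hadley:32] → Thorn (6)
Thorn → [Corby:9 / Ash:22 / Milton:24 / Hadley:26] → Corby (9)
Corby → [Milton:15 / Hadley:20 / Ash:25] → Milton (15)
Milton → [Hadley:8 / Ash:13] → Hadley (8)
Hadley → [Ash:21] → Ash (21)
Return Ash→Dale: 28.
Total = 6 + 9 + 15 + 8 + 21 + 28 = 87.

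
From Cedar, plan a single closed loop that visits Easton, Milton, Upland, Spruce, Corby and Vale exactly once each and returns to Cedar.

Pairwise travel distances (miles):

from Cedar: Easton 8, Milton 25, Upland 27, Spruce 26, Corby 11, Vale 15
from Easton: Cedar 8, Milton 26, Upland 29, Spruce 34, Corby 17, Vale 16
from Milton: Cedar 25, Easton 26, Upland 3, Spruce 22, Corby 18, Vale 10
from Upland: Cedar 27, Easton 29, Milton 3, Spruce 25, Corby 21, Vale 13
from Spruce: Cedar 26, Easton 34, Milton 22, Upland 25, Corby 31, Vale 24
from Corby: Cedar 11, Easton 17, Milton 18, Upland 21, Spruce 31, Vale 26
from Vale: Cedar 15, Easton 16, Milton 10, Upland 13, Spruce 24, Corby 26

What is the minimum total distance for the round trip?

With 6 stops there are 6!/2 = 360 distinct round trips (a route and its reverse cost the same).
Cedar-Easton-Milton-Upland-Spruce-Corby-Vale-Cedar: 8+26+3+25+31+26+15 = 134
Cedar-Easton-Milton-Upland-Spruce-Vale-Corby-Cedar: 8+26+3+25+24+26+11 = 123
Cedar-Easton-Milton-Upland-Corby-Spruce-Vale-Cedar: 8+26+3+21+31+24+15 = 128
Cedar-Easton-Milton-Upland-Corby-Vale-Spruce-Cedar: 8+26+3+21+26+24+26 = 134
Cedar-Easton-Milton-Upland-Vale-Spruce-Corby-Cedar: 8+26+3+13+24+31+11 = 116
Cedar-Easton-Milton-Upland-Vale-Corby-Spruce-Cedar: 8+26+3+13+26+31+26 = 133
Cedar-Easton-Milton-Spruce-Upland-Corby-Vale-Cedar: 8+26+22+25+21+26+15 = 143
Cedar-Easton-Milton-Spruce-Upland-Vale-Corby-Cedar: 8+26+22+25+13+26+11 = 131
… (352 more)
Cedar-Easton-Vale-Milton-Upland-Spruce-Corby-Cedar: 8+16+10+3+25+31+11 = 104  ← best
The minimum is 104.
One optimal route: Cedar → Easton → Vale → Milton → Upland → Spruce → Corby → Cedar (or its reverse).

Minimum total distance: 104 miles.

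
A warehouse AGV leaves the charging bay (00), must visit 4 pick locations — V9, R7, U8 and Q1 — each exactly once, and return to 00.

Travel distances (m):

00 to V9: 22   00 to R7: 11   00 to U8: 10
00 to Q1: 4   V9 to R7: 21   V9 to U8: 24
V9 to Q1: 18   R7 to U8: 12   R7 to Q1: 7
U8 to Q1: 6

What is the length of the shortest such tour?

With 4 stops there are 4!/2 = 12 distinct round trips (a route and its reverse cost the same).
00-V9-R7-U8-Q1-00: 22+21+12+6+4 = 65
00-V9-R7-Q1-U8-00: 22+21+7+6+10 = 66
00-V9-U8-R7-Q1-00: 22+24+12+7+4 = 69
00-V9-U8-Q1-R7-00: 22+24+6+7+11 = 70
00-V9-Q1-R7-U8-00: 22+18+7+12+10 = 69
00-V9-Q1-U8-R7-00: 22+18+6+12+11 = 69
00-R7-V9-U8-Q1-00: 11+21+24+6+4 = 66
00-R7-V9-Q1-U8-00: 11+21+18+6+10 = 66
00-R7-U8-V9-Q1-00: 11+12+24+18+4 = 69
00-R7-Q1-V9-U8-00: 11+7+18+24+10 = 70
00-U8-V9-R7-Q1-00: 10+24+21+7+4 = 66
00-U8-R7-V9-Q1-00: 10+12+21+18+4 = 65
The minimum is 65.
One optimal route: 00 → V9 → R7 → U8 → Q1 → 00 (or its reverse).

Shortest round trip = 65 m.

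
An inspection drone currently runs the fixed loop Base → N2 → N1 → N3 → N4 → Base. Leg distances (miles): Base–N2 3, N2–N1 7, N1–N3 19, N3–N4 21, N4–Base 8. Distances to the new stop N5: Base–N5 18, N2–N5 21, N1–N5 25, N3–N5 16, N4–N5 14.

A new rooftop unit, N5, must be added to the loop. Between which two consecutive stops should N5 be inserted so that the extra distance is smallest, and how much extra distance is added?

Minimum extra distance: 9 miles, inserting N5 between N3 and N4.

Insertion cost between consecutive stops i–j is d(i,N5) + d(N5,j) − d(i,j):
  between Base and N2: 18 + 21 − 3 = 36
  between N2 and N1: 21 + 25 − 7 = 39
  between N1 and N3: 25 + 16 − 19 = 22
  between N3 and N4: 16 + 14 − 21 = 9
  between N4 and Base: 14 + 18 − 8 = 24
Cheapest insertion is between N3 and N4, adding 9.
New total = 58 + 9 = 67.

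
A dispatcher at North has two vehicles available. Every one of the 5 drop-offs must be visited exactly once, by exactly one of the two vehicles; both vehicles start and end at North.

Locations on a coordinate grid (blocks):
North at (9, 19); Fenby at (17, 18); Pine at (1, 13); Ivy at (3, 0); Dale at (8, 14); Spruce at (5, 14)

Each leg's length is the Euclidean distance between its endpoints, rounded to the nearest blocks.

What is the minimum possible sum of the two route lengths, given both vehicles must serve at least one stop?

Check every non-empty split of the stops between the two vehicles; for each half take its own optimal tour:
  {Fenby} + {Pine, Ivy, Dale, Spruce}: 16 + 43 = 59
  {Pine} + {Fenby, Ivy, Dale, Spruce}: 20 + 53 = 73
  {Fenby, Pine} + {Ivy, Dale, Spruce}: 35 + 40 = 75
  {Ivy} + {Fenby, Pine, Dale, Spruce}: 40 + 35 = 75
  {Fenby, Ivy} + {Pine, Dale, Spruce}: 51 + 22 = 73
  {Pine, Ivy} + {Fenby, Dale, Spruce}: 43 + 27 = 70
  … (15 splits in total)
Best: vehicle 1 North → Fenby → North = 16; vehicle 2 North → Dale → Ivy → Pine → Spruce → North = 43; combined 59.

Minimum combined distance: 59 blocks.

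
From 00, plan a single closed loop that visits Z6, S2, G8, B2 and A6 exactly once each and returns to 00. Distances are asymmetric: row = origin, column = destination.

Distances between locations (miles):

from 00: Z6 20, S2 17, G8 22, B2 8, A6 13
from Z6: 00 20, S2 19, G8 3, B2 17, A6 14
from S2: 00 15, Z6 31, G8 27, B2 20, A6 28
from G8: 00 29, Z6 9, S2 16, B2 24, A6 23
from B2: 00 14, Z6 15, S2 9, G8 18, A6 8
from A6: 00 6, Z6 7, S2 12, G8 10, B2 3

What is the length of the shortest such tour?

Shortest round trip = 57 miles.

00 → Z6 → S2 → G8 → B2 → A6 → 00: 20+19+27+24+8+6 = 104
00 → Z6 → S2 → G8 → A6 → B2 → 00: 20+19+27+23+3+14 = 106
00 → Z6 → S2 → B2 → G8 → A6 → 00: 20+19+20+18+23+6 = 106
00 → Z6 → S2 → B2 → A6 → G8 → 00: 20+19+20+8+10+29 = 106
00 → Z6 → S2 → A6 → G8 → B2 → 00: 20+19+28+10+24+14 = 115
00 → Z6 → S2 → A6 → B2 → G8 → 00: 20+19+28+3+18+29 = 117
00 → Z6 → G8 → S2 → B2 → A6 → 00: 20+3+16+20+8+6 = 73
00 → Z6 → G8 → S2 → A6 → B2 → 00: 20+3+16+28+3+14 = 84
00 → Z6 → G8 → B2 → S2 → A6 → 00: 20+3+24+9+28+6 = 90
00 → Z6 → G8 → B2 → A6 → S2 → 00: 20+3+24+8+12+15 = 82
00 → Z6 → G8 → A6 → S2 → B2 → 00: 20+3+23+12+20+14 = 92
00 → Z6 → G8 → A6 → B2 → S2 → 00: 20+3+23+3+9+15 = 73
00 → Z6 → B2 → S2 → G8 → A6 → 00: 20+17+9+27+23+6 = 102
00 → Z6 → B2 → S2 → A6 → G8 → 00: 20+17+9+28+10+29 = 113
… (106 more)
00 → B2 → A6 → Z6 → G8 → S2 → 00: 8+8+7+3+16+15 = 57  ← best
The minimum is 57.
One optimal route: 00 → B2 → A6 → Z6 → G8 → S2 → 00.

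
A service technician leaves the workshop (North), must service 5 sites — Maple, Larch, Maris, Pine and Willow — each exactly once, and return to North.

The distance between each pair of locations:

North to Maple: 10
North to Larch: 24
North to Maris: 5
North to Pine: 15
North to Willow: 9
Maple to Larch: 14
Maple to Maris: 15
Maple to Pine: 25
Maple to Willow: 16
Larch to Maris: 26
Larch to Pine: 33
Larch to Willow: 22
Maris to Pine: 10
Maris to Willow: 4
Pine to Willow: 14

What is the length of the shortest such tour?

There are 60 distinct closed tours to check (reversals are equivalent).
North - Maple - Larch - Maris - Pine - Willow - North: 10+14+26+10+14+9 = 83
North - Maple - Larch - Maris - Willow - Pine - North: 10+14+26+4+14+15 = 83
North - Maple - Larch - Pine - Maris - Willow - North: 10+14+33+10+4+9 = 80
North - Maple - Larch - Pine - Willow - Maris - North: 10+14+33+14+4+5 = 80
North - Maple - Larch - Willow - Maris - Pine - North: 10+14+22+4+10+15 = 75
North - Maple - Larch - Willow - Pine - Maris - North: 10+14+22+14+10+5 = 75
North - Maple - Maris - Larch - Pine - Willow - North: 10+15+26+33+14+9 = 107
North - Maple - Maris - Larch - Willow - Pine - North: 10+15+26+22+14+15 = 102
North - Maple - Maris - Pine - Larch - Willow - North: 10+15+10+33+22+9 = 99
North - Maple - Maris - Pine - Willow - Larch - North: 10+15+10+14+22+24 = 95
North - Maple - Maris - Willow - Larch - Pine - North: 10+15+4+22+33+15 = 99
North - Maple - Maris - Willow - Pine - Larch - North: 10+15+4+14+33+24 = 100
North - Maple - Pine - Larch - Maris - Willow - North: 10+25+33+26+4+9 = 107
North - Maple - Pine - Larch - Willow - Maris - North: 10+25+33+22+4+5 = 99
… (46 more)
The minimum is 75.
One optimal route: North → Maple → Larch → Willow → Maris → Pine → North (or its reverse).

75 — the shortest possible round trip.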